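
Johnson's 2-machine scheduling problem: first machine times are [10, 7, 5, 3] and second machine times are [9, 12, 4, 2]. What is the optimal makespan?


Apply Johnson's rule:
  Group 1 (a <= b): [(2, 7, 12)]
  Group 2 (a > b): [(1, 10, 9), (3, 5, 4), (4, 3, 2)]
Optimal job order: [2, 1, 3, 4]
Schedule:
  Job 2: M1 done at 7, M2 done at 19
  Job 1: M1 done at 17, M2 done at 28
  Job 3: M1 done at 22, M2 done at 32
  Job 4: M1 done at 25, M2 done at 34
Makespan = 34

34


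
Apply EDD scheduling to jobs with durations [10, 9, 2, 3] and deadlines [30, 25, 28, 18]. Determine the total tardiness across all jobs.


Sort by due date (EDD order): [(3, 18), (9, 25), (2, 28), (10, 30)]
Compute completion times and tardiness:
  Job 1: p=3, d=18, C=3, tardiness=max(0,3-18)=0
  Job 2: p=9, d=25, C=12, tardiness=max(0,12-25)=0
  Job 3: p=2, d=28, C=14, tardiness=max(0,14-28)=0
  Job 4: p=10, d=30, C=24, tardiness=max(0,24-30)=0
Total tardiness = 0

0


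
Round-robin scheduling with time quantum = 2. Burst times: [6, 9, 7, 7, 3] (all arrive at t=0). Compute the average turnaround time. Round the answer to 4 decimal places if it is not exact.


Time quantum = 2
Execution trace:
  J1 runs 2 units, time = 2
  J2 runs 2 units, time = 4
  J3 runs 2 units, time = 6
  J4 runs 2 units, time = 8
  J5 runs 2 units, time = 10
  J1 runs 2 units, time = 12
  J2 runs 2 units, time = 14
  J3 runs 2 units, time = 16
  J4 runs 2 units, time = 18
  J5 runs 1 units, time = 19
  J1 runs 2 units, time = 21
  J2 runs 2 units, time = 23
  J3 runs 2 units, time = 25
  J4 runs 2 units, time = 27
  J2 runs 2 units, time = 29
  J3 runs 1 units, time = 30
  J4 runs 1 units, time = 31
  J2 runs 1 units, time = 32
Finish times: [21, 32, 30, 31, 19]
Average turnaround = 133/5 = 26.6

26.6


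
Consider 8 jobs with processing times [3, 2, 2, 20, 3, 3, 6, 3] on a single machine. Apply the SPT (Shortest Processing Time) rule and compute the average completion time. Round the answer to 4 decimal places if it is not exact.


Sort jobs by processing time (SPT order): [2, 2, 3, 3, 3, 3, 6, 20]
Compute completion times sequentially:
  Job 1: processing = 2, completes at 2
  Job 2: processing = 2, completes at 4
  Job 3: processing = 3, completes at 7
  Job 4: processing = 3, completes at 10
  Job 5: processing = 3, completes at 13
  Job 6: processing = 3, completes at 16
  Job 7: processing = 6, completes at 22
  Job 8: processing = 20, completes at 42
Sum of completion times = 116
Average completion time = 116/8 = 14.5

14.5


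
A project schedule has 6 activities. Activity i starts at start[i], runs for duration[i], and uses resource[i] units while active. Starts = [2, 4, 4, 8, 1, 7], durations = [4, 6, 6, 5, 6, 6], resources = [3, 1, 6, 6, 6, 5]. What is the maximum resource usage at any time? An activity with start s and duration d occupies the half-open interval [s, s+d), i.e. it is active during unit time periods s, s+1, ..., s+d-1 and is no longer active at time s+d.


Each activity i is active on [start_i, start_i + duration_i).
Compute total resource usage per time slot:
  t=0: active resources = [], total = 0
  t=1: active resources = [6], total = 6
  t=2: active resources = [3, 6], total = 9
  t=3: active resources = [3, 6], total = 9
  t=4: active resources = [3, 1, 6, 6], total = 16
  t=5: active resources = [3, 1, 6, 6], total = 16
  t=6: active resources = [1, 6, 6], total = 13
  t=7: active resources = [1, 6, 5], total = 12
  t=8: active resources = [1, 6, 6, 5], total = 18
  t=9: active resources = [1, 6, 6, 5], total = 18
  t=10: active resources = [6, 5], total = 11
  t=11: active resources = [6, 5], total = 11
  t=12: active resources = [6, 5], total = 11
Peak resource demand = 18

18


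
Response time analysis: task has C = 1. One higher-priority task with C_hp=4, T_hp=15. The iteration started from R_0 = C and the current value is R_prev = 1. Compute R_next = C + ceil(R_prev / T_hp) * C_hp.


R_next = C + ceil(R_prev / T_hp) * C_hp
ceil(1 / 15) = ceil(0.0667) = 1
Interference = 1 * 4 = 4
R_next = 1 + 4 = 5

5


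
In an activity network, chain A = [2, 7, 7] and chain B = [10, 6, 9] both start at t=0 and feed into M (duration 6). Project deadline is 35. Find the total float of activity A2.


Forward pass: ES(A2) = sum of predecessors on chain A = 2
EF = ES + duration = 2 + 7 = 9
Backward pass: LF(M) = deadline = 35; LS(M) = 35 - 6 = 29
LF(A2) = LS(M) - sum(successors on chain A) = 29 - 7 = 22
LS = LF - duration = 22 - 7 = 15
Total float = LS - ES = 15 - 2 = 13

13


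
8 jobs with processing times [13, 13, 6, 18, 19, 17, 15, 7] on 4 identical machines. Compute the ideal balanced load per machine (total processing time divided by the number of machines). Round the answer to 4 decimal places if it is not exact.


Total processing time = 13 + 13 + 6 + 18 + 19 + 17 + 15 + 7 = 108
Number of machines = 4
Ideal balanced load = 108 / 4 = 27.0

27.0


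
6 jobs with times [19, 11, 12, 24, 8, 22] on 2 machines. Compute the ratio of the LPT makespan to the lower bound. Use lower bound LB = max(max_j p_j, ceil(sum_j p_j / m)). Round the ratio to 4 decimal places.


LPT order: [24, 22, 19, 12, 11, 8]
Machine loads after assignment: [47, 49]
LPT makespan = 49
Lower bound = max(max_job, ceil(total/2)) = max(24, 48) = 48
Ratio = 49 / 48 = 1.0208

1.0208


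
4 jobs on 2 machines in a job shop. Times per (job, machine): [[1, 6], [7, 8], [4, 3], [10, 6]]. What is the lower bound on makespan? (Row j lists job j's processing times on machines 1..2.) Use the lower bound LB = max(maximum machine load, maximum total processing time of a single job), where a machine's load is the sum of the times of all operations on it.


Machine loads:
  Machine 1: 1 + 7 + 4 + 10 = 22
  Machine 2: 6 + 8 + 3 + 6 = 23
Max machine load = 23
Job totals:
  Job 1: 7
  Job 2: 15
  Job 3: 7
  Job 4: 16
Max job total = 16
Lower bound = max(23, 16) = 23

23


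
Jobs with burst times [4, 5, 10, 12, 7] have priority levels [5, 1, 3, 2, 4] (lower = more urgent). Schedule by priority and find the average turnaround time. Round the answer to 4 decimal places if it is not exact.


Sort by priority (ascending = highest first):
Order: [(1, 5), (2, 12), (3, 10), (4, 7), (5, 4)]
Completion times:
  Priority 1, burst=5, C=5
  Priority 2, burst=12, C=17
  Priority 3, burst=10, C=27
  Priority 4, burst=7, C=34
  Priority 5, burst=4, C=38
Average turnaround = 121/5 = 24.2

24.2


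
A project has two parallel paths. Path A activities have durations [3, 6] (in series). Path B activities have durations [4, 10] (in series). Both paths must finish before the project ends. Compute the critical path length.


Path A total = 3 + 6 = 9
Path B total = 4 + 10 = 14
Critical path = longest path = max(9, 14) = 14

14


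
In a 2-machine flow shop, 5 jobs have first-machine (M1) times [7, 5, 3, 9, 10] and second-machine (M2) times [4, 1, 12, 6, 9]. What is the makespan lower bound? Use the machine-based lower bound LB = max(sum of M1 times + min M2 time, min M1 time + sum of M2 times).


LB1 = sum(M1 times) + min(M2 times) = 34 + 1 = 35
LB2 = min(M1 times) + sum(M2 times) = 3 + 32 = 35
Lower bound = max(LB1, LB2) = max(35, 35) = 35

35


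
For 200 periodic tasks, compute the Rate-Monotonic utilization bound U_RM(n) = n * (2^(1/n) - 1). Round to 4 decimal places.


Compute 2^(1/200) = 1.0034717485
Subtract 1: 1.0034717485 - 1 = 0.0034717485
Multiply by n: 200 * 0.0034717485 = 0.6943497000
Round to 4 dp: 0.6943

0.6943


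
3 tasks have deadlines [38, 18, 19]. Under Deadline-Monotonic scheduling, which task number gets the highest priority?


Sort tasks by relative deadline (ascending):
  Task 2: deadline = 18
  Task 3: deadline = 19
  Task 1: deadline = 38
Priority order (highest first): [2, 3, 1]
Highest priority task = 2

2


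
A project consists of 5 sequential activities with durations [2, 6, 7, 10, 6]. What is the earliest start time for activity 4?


Activity 4 starts after activities 1 through 3 complete.
Predecessor durations: [2, 6, 7]
ES = 2 + 6 + 7 = 15

15


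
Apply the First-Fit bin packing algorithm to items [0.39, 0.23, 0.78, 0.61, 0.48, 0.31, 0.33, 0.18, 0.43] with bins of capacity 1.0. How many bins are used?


Place items sequentially using First-Fit:
  Item 0.39 -> new Bin 1
  Item 0.23 -> Bin 1 (now 0.62)
  Item 0.78 -> new Bin 2
  Item 0.61 -> new Bin 3
  Item 0.48 -> new Bin 4
  Item 0.31 -> Bin 1 (now 0.93)
  Item 0.33 -> Bin 3 (now 0.94)
  Item 0.18 -> Bin 2 (now 0.96)
  Item 0.43 -> Bin 4 (now 0.91)
Total bins used = 4

4


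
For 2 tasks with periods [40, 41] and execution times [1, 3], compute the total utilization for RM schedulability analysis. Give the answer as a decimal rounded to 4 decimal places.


Compute individual utilizations (exact fractions):
  Task 1: C/T = 1/40 (approx. 0.025)
  Task 2: C/T = 3/41 (approx. 0.0732)
Total utilization U = 1/40 + 3/41 = 161/1640
Rounded to 4 decimal places: U = 0.0982
RM (Liu & Layland) bound for 2 tasks = 0.828427; compare with U = 161/1640 (approx. 0.098171)
U <= bound, so schedulable by RM sufficient condition.

0.0982


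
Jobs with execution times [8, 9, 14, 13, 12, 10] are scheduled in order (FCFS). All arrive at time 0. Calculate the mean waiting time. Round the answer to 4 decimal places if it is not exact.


FCFS order (as given): [8, 9, 14, 13, 12, 10]
Waiting times:
  Job 1: wait = 0
  Job 2: wait = 8
  Job 3: wait = 17
  Job 4: wait = 31
  Job 5: wait = 44
  Job 6: wait = 56
Sum of waiting times = 156
Average waiting time = 156/6 = 26.0

26.0


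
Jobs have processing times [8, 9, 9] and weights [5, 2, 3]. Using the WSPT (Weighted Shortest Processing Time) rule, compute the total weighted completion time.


Compute p/w ratios and sort ascending (WSPT): [(8, 5), (9, 3), (9, 2)]
Compute weighted completion times:
  Job (p=8,w=5): C=8, w*C=5*8=40
  Job (p=9,w=3): C=17, w*C=3*17=51
  Job (p=9,w=2): C=26, w*C=2*26=52
Total weighted completion time = 143

143


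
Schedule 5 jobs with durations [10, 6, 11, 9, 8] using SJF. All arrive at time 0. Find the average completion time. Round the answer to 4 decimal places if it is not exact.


SJF order (ascending): [6, 8, 9, 10, 11]
Completion times:
  Job 1: burst=6, C=6
  Job 2: burst=8, C=14
  Job 3: burst=9, C=23
  Job 4: burst=10, C=33
  Job 5: burst=11, C=44
Average completion = 120/5 = 24.0

24.0


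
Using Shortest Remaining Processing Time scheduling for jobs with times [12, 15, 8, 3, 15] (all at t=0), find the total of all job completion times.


Since all jobs arrive at t=0, SRPT equals SPT ordering.
SPT order: [3, 8, 12, 15, 15]
Completion times:
  Job 1: p=3, C=3
  Job 2: p=8, C=11
  Job 3: p=12, C=23
  Job 4: p=15, C=38
  Job 5: p=15, C=53
Total completion time = 3 + 11 + 23 + 38 + 53 = 128

128


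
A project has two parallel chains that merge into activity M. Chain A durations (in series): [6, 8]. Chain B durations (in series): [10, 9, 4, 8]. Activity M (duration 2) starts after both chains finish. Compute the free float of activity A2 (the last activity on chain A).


ES(A2) = sum of predecessors on chain A = 6
EF(A2) = ES + duration = 6 + 8 = 14
Successor of A2 is M. ES(M) = max(sum(A), sum(B)) = max(14, 31) = 31
Free float = ES(successor) - EF(current) = 31 - 14 = 17

17


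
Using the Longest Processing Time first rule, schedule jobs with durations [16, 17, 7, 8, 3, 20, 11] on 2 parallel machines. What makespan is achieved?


Sort jobs in decreasing order (LPT): [20, 17, 16, 11, 8, 7, 3]
Assign each job to the least loaded machine:
  Machine 1: jobs [20, 11, 8, 3], load = 42
  Machine 2: jobs [17, 16, 7], load = 40
Makespan = max load = 42

42


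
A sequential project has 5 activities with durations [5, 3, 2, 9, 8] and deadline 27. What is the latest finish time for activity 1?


LF(activity 1) = deadline - sum of successor durations
Successors: activities 2 through 5 with durations [3, 2, 9, 8]
Sum of successor durations = 22
LF = 27 - 22 = 5

5


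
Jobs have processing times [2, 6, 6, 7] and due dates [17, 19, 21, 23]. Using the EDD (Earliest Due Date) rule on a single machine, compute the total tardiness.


Sort by due date (EDD order): [(2, 17), (6, 19), (6, 21), (7, 23)]
Compute completion times and tardiness:
  Job 1: p=2, d=17, C=2, tardiness=max(0,2-17)=0
  Job 2: p=6, d=19, C=8, tardiness=max(0,8-19)=0
  Job 3: p=6, d=21, C=14, tardiness=max(0,14-21)=0
  Job 4: p=7, d=23, C=21, tardiness=max(0,21-23)=0
Total tardiness = 0

0


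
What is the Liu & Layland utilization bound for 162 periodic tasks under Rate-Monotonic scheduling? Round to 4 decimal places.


Compute 2^(1/162) = 1.0042878529
Subtract 1: 1.0042878529 - 1 = 0.0042878529
Multiply by n: 162 * 0.0042878529 = 0.6946321698
Round to 4 dp: 0.6946

0.6946


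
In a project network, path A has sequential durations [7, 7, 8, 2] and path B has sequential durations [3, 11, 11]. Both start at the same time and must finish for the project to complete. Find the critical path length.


Path A total = 7 + 7 + 8 + 2 = 24
Path B total = 3 + 11 + 11 = 25
Critical path = longest path = max(24, 25) = 25

25


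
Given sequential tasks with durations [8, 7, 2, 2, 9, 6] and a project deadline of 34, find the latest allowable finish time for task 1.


LF(activity 1) = deadline - sum of successor durations
Successors: activities 2 through 6 with durations [7, 2, 2, 9, 6]
Sum of successor durations = 26
LF = 34 - 26 = 8

8


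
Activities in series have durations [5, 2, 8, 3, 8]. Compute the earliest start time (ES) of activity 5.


Activity 5 starts after activities 1 through 4 complete.
Predecessor durations: [5, 2, 8, 3]
ES = 5 + 2 + 8 + 3 = 18

18


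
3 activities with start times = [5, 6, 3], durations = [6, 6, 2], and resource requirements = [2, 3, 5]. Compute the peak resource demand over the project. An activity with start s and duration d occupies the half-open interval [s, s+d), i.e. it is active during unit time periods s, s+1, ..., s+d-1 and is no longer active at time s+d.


Each activity i is active on [start_i, start_i + duration_i).
Compute total resource usage per time slot:
  t=0: active resources = [], total = 0
  t=1: active resources = [], total = 0
  t=2: active resources = [], total = 0
  t=3: active resources = [5], total = 5
  t=4: active resources = [5], total = 5
  t=5: active resources = [2], total = 2
  t=6: active resources = [2, 3], total = 5
  t=7: active resources = [2, 3], total = 5
  t=8: active resources = [2, 3], total = 5
  t=9: active resources = [2, 3], total = 5
  t=10: active resources = [2, 3], total = 5
  t=11: active resources = [3], total = 3
Peak resource demand = 5

5


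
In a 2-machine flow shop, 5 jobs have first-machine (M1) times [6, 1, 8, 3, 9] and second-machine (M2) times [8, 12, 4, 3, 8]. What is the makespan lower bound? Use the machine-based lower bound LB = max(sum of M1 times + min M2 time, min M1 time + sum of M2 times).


LB1 = sum(M1 times) + min(M2 times) = 27 + 3 = 30
LB2 = min(M1 times) + sum(M2 times) = 1 + 35 = 36
Lower bound = max(LB1, LB2) = max(30, 36) = 36

36


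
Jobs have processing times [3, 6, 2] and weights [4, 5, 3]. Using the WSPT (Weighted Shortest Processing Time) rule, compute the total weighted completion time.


Compute p/w ratios and sort ascending (WSPT): [(2, 3), (3, 4), (6, 5)]
Compute weighted completion times:
  Job (p=2,w=3): C=2, w*C=3*2=6
  Job (p=3,w=4): C=5, w*C=4*5=20
  Job (p=6,w=5): C=11, w*C=5*11=55
Total weighted completion time = 81

81


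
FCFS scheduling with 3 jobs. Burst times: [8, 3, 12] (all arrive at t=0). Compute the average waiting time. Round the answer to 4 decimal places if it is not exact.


FCFS order (as given): [8, 3, 12]
Waiting times:
  Job 1: wait = 0
  Job 2: wait = 8
  Job 3: wait = 11
Sum of waiting times = 19
Average waiting time = 19/3 = 6.3333

6.3333


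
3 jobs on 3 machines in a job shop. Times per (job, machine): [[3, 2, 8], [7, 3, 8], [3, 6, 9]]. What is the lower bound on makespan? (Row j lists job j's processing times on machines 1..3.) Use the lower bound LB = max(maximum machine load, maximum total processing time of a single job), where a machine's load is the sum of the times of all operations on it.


Machine loads:
  Machine 1: 3 + 7 + 3 = 13
  Machine 2: 2 + 3 + 6 = 11
  Machine 3: 8 + 8 + 9 = 25
Max machine load = 25
Job totals:
  Job 1: 13
  Job 2: 18
  Job 3: 18
Max job total = 18
Lower bound = max(25, 18) = 25

25


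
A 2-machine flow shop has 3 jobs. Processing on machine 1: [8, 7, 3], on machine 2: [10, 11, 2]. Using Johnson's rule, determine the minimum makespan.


Apply Johnson's rule:
  Group 1 (a <= b): [(2, 7, 11), (1, 8, 10)]
  Group 2 (a > b): [(3, 3, 2)]
Optimal job order: [2, 1, 3]
Schedule:
  Job 2: M1 done at 7, M2 done at 18
  Job 1: M1 done at 15, M2 done at 28
  Job 3: M1 done at 18, M2 done at 30
Makespan = 30

30


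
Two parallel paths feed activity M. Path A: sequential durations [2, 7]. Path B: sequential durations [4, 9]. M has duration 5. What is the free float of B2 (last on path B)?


ES(B2) = sum of predecessors on chain B = 4
EF(B2) = ES + duration = 4 + 9 = 13
Successor of B2 is M. ES(M) = max(sum(A), sum(B)) = max(9, 13) = 13
Free float = ES(successor) - EF(current) = 13 - 13 = 0

0


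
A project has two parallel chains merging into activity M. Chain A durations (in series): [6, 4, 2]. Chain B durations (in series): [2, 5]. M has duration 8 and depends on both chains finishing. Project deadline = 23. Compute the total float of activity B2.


Forward pass: ES(B2) = sum of predecessors on chain B = 2
EF = ES + duration = 2 + 5 = 7
Backward pass: LF(M) = deadline = 23; LS(M) = 23 - 8 = 15
LF(B2) = LS(M) - sum(successors on chain B) = 15 - 0 = 15
LS = LF - duration = 15 - 5 = 10
Total float = LS - ES = 10 - 2 = 8

8


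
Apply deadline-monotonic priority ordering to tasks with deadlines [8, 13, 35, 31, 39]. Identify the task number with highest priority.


Sort tasks by relative deadline (ascending):
  Task 1: deadline = 8
  Task 2: deadline = 13
  Task 4: deadline = 31
  Task 3: deadline = 35
  Task 5: deadline = 39
Priority order (highest first): [1, 2, 4, 3, 5]
Highest priority task = 1

1


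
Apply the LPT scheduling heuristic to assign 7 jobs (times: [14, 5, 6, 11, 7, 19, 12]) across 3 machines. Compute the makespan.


Sort jobs in decreasing order (LPT): [19, 14, 12, 11, 7, 6, 5]
Assign each job to the least loaded machine:
  Machine 1: jobs [19, 6], load = 25
  Machine 2: jobs [14, 7, 5], load = 26
  Machine 3: jobs [12, 11], load = 23
Makespan = max load = 26

26


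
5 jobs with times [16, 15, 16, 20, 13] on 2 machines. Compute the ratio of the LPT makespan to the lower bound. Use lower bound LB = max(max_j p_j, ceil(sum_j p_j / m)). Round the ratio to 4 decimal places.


LPT order: [20, 16, 16, 15, 13]
Machine loads after assignment: [35, 45]
LPT makespan = 45
Lower bound = max(max_job, ceil(total/2)) = max(20, 40) = 40
Ratio = 45 / 40 = 1.125

1.125


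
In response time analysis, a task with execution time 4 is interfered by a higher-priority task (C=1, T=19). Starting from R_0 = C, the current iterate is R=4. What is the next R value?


R_next = C + ceil(R_prev / T_hp) * C_hp
ceil(4 / 19) = ceil(0.2105) = 1
Interference = 1 * 1 = 1
R_next = 4 + 1 = 5

5


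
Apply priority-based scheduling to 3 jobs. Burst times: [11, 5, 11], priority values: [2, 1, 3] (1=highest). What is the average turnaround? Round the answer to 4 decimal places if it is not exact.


Sort by priority (ascending = highest first):
Order: [(1, 5), (2, 11), (3, 11)]
Completion times:
  Priority 1, burst=5, C=5
  Priority 2, burst=11, C=16
  Priority 3, burst=11, C=27
Average turnaround = 48/3 = 16.0

16.0


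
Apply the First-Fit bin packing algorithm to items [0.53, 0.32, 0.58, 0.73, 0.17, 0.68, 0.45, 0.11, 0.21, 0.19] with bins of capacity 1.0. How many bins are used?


Place items sequentially using First-Fit:
  Item 0.53 -> new Bin 1
  Item 0.32 -> Bin 1 (now 0.85)
  Item 0.58 -> new Bin 2
  Item 0.73 -> new Bin 3
  Item 0.17 -> Bin 2 (now 0.75)
  Item 0.68 -> new Bin 4
  Item 0.45 -> new Bin 5
  Item 0.11 -> Bin 1 (now 0.96)
  Item 0.21 -> Bin 2 (now 0.96)
  Item 0.19 -> Bin 3 (now 0.92)
Total bins used = 5

5


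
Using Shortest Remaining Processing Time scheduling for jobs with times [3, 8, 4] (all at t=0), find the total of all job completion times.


Since all jobs arrive at t=0, SRPT equals SPT ordering.
SPT order: [3, 4, 8]
Completion times:
  Job 1: p=3, C=3
  Job 2: p=4, C=7
  Job 3: p=8, C=15
Total completion time = 3 + 7 + 15 = 25

25


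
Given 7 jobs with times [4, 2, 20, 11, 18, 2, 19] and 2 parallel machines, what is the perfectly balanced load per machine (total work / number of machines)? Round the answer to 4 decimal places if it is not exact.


Total processing time = 4 + 2 + 20 + 11 + 18 + 2 + 19 = 76
Number of machines = 2
Ideal balanced load = 76 / 2 = 38.0

38.0


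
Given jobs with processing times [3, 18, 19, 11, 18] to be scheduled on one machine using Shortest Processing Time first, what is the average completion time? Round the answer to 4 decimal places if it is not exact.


Sort jobs by processing time (SPT order): [3, 11, 18, 18, 19]
Compute completion times sequentially:
  Job 1: processing = 3, completes at 3
  Job 2: processing = 11, completes at 14
  Job 3: processing = 18, completes at 32
  Job 4: processing = 18, completes at 50
  Job 5: processing = 19, completes at 69
Sum of completion times = 168
Average completion time = 168/5 = 33.6

33.6


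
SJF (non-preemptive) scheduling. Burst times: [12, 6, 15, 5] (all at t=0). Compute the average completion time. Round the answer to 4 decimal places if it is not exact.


SJF order (ascending): [5, 6, 12, 15]
Completion times:
  Job 1: burst=5, C=5
  Job 2: burst=6, C=11
  Job 3: burst=12, C=23
  Job 4: burst=15, C=38
Average completion = 77/4 = 19.25

19.25


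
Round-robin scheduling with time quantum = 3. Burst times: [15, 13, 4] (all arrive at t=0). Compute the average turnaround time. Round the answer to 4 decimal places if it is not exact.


Time quantum = 3
Execution trace:
  J1 runs 3 units, time = 3
  J2 runs 3 units, time = 6
  J3 runs 3 units, time = 9
  J1 runs 3 units, time = 12
  J2 runs 3 units, time = 15
  J3 runs 1 units, time = 16
  J1 runs 3 units, time = 19
  J2 runs 3 units, time = 22
  J1 runs 3 units, time = 25
  J2 runs 3 units, time = 28
  J1 runs 3 units, time = 31
  J2 runs 1 units, time = 32
Finish times: [31, 32, 16]
Average turnaround = 79/3 = 26.3333

26.3333


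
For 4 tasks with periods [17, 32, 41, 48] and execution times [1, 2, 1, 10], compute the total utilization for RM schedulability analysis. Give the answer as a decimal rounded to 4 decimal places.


Compute individual utilizations (exact fractions):
  Task 1: C/T = 1/17 (approx. 0.0588)
  Task 2: C/T = 2/32 = 1/16 (approx. 0.0625)
  Task 3: C/T = 1/41 (approx. 0.0244)
  Task 4: C/T = 10/48 = 5/24 (approx. 0.2083)
Total utilization U = 1/17 + 1/16 + 1/41 + 5/24 = 11845/33456
Rounded to 4 decimal places: U = 0.3540
RM (Liu & Layland) bound for 4 tasks = 0.756828; compare with U = 11845/33456 (approx. 0.354047)
U <= bound, so schedulable by RM sufficient condition.

0.3540


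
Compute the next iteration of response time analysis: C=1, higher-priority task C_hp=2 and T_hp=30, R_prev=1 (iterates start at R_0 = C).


R_next = C + ceil(R_prev / T_hp) * C_hp
ceil(1 / 30) = ceil(0.0333) = 1
Interference = 1 * 2 = 2
R_next = 1 + 2 = 3

3


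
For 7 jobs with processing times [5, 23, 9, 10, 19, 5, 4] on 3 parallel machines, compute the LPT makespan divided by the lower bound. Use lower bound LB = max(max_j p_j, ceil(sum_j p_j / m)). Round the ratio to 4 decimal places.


LPT order: [23, 19, 10, 9, 5, 5, 4]
Machine loads after assignment: [27, 24, 24]
LPT makespan = 27
Lower bound = max(max_job, ceil(total/3)) = max(23, 25) = 25
Ratio = 27 / 25 = 1.08

1.08


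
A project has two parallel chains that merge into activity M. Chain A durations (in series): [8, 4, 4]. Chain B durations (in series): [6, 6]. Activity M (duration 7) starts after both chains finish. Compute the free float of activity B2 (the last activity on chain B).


ES(B2) = sum of predecessors on chain B = 6
EF(B2) = ES + duration = 6 + 6 = 12
Successor of B2 is M. ES(M) = max(sum(A), sum(B)) = max(16, 12) = 16
Free float = ES(successor) - EF(current) = 16 - 12 = 4

4


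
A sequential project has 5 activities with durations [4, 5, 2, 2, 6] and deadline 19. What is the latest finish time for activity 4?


LF(activity 4) = deadline - sum of successor durations
Successors: activities 5 through 5 with durations [6]
Sum of successor durations = 6
LF = 19 - 6 = 13

13


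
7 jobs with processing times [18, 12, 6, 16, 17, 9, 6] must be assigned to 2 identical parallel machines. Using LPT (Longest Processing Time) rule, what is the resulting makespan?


Sort jobs in decreasing order (LPT): [18, 17, 16, 12, 9, 6, 6]
Assign each job to the least loaded machine:
  Machine 1: jobs [18, 12, 9, 6], load = 45
  Machine 2: jobs [17, 16, 6], load = 39
Makespan = max load = 45

45


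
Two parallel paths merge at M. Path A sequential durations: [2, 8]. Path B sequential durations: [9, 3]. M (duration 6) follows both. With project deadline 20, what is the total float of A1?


Forward pass: ES(A1) = sum of predecessors on chain A = 0
EF = ES + duration = 0 + 2 = 2
Backward pass: LF(M) = deadline = 20; LS(M) = 20 - 6 = 14
LF(A1) = LS(M) - sum(successors on chain A) = 14 - 8 = 6
LS = LF - duration = 6 - 2 = 4
Total float = LS - ES = 4 - 0 = 4

4


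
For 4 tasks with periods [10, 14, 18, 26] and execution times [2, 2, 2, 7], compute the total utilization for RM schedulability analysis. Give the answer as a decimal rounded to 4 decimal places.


Compute individual utilizations (exact fractions):
  Task 1: C/T = 2/10 = 1/5 (approx. 0.2)
  Task 2: C/T = 2/14 = 1/7 (approx. 0.1429)
  Task 3: C/T = 2/18 = 1/9 (approx. 0.1111)
  Task 4: C/T = 7/26 (approx. 0.2692)
Total utilization U = 1/5 + 1/7 + 1/9 + 7/26 = 5923/8190
Rounded to 4 decimal places: U = 0.7232
RM (Liu & Layland) bound for 4 tasks = 0.756828; compare with U = 5923/8190 (approx. 0.723199)
U <= bound, so schedulable by RM sufficient condition.

0.7232


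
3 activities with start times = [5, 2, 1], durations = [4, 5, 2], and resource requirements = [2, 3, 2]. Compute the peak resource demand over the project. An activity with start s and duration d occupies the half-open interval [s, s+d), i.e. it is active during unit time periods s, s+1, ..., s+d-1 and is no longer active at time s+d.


Each activity i is active on [start_i, start_i + duration_i).
Compute total resource usage per time slot:
  t=0: active resources = [], total = 0
  t=1: active resources = [2], total = 2
  t=2: active resources = [3, 2], total = 5
  t=3: active resources = [3], total = 3
  t=4: active resources = [3], total = 3
  t=5: active resources = [2, 3], total = 5
  t=6: active resources = [2, 3], total = 5
  t=7: active resources = [2], total = 2
  t=8: active resources = [2], total = 2
Peak resource demand = 5

5


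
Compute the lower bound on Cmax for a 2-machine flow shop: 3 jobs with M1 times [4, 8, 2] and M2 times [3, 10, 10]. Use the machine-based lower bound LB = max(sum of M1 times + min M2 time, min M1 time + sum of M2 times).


LB1 = sum(M1 times) + min(M2 times) = 14 + 3 = 17
LB2 = min(M1 times) + sum(M2 times) = 2 + 23 = 25
Lower bound = max(LB1, LB2) = max(17, 25) = 25

25


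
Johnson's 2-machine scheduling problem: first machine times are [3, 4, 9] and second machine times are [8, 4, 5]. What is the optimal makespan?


Apply Johnson's rule:
  Group 1 (a <= b): [(1, 3, 8), (2, 4, 4)]
  Group 2 (a > b): [(3, 9, 5)]
Optimal job order: [1, 2, 3]
Schedule:
  Job 1: M1 done at 3, M2 done at 11
  Job 2: M1 done at 7, M2 done at 15
  Job 3: M1 done at 16, M2 done at 21
Makespan = 21

21


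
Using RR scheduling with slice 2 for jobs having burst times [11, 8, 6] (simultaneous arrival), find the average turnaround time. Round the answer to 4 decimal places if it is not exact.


Time quantum = 2
Execution trace:
  J1 runs 2 units, time = 2
  J2 runs 2 units, time = 4
  J3 runs 2 units, time = 6
  J1 runs 2 units, time = 8
  J2 runs 2 units, time = 10
  J3 runs 2 units, time = 12
  J1 runs 2 units, time = 14
  J2 runs 2 units, time = 16
  J3 runs 2 units, time = 18
  J1 runs 2 units, time = 20
  J2 runs 2 units, time = 22
  J1 runs 2 units, time = 24
  J1 runs 1 units, time = 25
Finish times: [25, 22, 18]
Average turnaround = 65/3 = 21.6667

21.6667


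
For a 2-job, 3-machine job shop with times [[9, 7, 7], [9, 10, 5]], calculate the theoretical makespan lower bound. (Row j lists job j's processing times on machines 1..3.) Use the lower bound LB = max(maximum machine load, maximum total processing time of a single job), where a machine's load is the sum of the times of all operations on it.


Machine loads:
  Machine 1: 9 + 9 = 18
  Machine 2: 7 + 10 = 17
  Machine 3: 7 + 5 = 12
Max machine load = 18
Job totals:
  Job 1: 23
  Job 2: 24
Max job total = 24
Lower bound = max(18, 24) = 24

24


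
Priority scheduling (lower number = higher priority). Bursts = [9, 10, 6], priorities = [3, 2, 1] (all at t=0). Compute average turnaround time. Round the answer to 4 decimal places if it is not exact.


Sort by priority (ascending = highest first):
Order: [(1, 6), (2, 10), (3, 9)]
Completion times:
  Priority 1, burst=6, C=6
  Priority 2, burst=10, C=16
  Priority 3, burst=9, C=25
Average turnaround = 47/3 = 15.6667

15.6667


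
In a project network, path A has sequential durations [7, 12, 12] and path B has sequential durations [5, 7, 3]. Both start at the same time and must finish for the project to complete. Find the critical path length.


Path A total = 7 + 12 + 12 = 31
Path B total = 5 + 7 + 3 = 15
Critical path = longest path = max(31, 15) = 31

31


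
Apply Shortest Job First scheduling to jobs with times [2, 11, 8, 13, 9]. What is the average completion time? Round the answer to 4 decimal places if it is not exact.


SJF order (ascending): [2, 8, 9, 11, 13]
Completion times:
  Job 1: burst=2, C=2
  Job 2: burst=8, C=10
  Job 3: burst=9, C=19
  Job 4: burst=11, C=30
  Job 5: burst=13, C=43
Average completion = 104/5 = 20.8

20.8


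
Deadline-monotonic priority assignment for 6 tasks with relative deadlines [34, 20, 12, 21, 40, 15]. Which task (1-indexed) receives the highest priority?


Sort tasks by relative deadline (ascending):
  Task 3: deadline = 12
  Task 6: deadline = 15
  Task 2: deadline = 20
  Task 4: deadline = 21
  Task 1: deadline = 34
  Task 5: deadline = 40
Priority order (highest first): [3, 6, 2, 4, 1, 5]
Highest priority task = 3

3


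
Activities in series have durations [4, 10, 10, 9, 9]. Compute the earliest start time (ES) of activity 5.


Activity 5 starts after activities 1 through 4 complete.
Predecessor durations: [4, 10, 10, 9]
ES = 4 + 10 + 10 + 9 = 33

33


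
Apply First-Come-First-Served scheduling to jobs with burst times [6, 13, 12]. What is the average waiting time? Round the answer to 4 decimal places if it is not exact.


FCFS order (as given): [6, 13, 12]
Waiting times:
  Job 1: wait = 0
  Job 2: wait = 6
  Job 3: wait = 19
Sum of waiting times = 25
Average waiting time = 25/3 = 8.3333

8.3333


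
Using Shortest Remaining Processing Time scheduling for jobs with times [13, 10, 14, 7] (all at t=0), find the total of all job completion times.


Since all jobs arrive at t=0, SRPT equals SPT ordering.
SPT order: [7, 10, 13, 14]
Completion times:
  Job 1: p=7, C=7
  Job 2: p=10, C=17
  Job 3: p=13, C=30
  Job 4: p=14, C=44
Total completion time = 7 + 17 + 30 + 44 = 98

98


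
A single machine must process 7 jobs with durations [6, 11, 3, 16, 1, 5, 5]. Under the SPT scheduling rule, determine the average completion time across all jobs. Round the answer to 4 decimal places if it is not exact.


Sort jobs by processing time (SPT order): [1, 3, 5, 5, 6, 11, 16]
Compute completion times sequentially:
  Job 1: processing = 1, completes at 1
  Job 2: processing = 3, completes at 4
  Job 3: processing = 5, completes at 9
  Job 4: processing = 5, completes at 14
  Job 5: processing = 6, completes at 20
  Job 6: processing = 11, completes at 31
  Job 7: processing = 16, completes at 47
Sum of completion times = 126
Average completion time = 126/7 = 18.0

18.0


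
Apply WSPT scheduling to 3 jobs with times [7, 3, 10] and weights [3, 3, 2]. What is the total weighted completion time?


Compute p/w ratios and sort ascending (WSPT): [(3, 3), (7, 3), (10, 2)]
Compute weighted completion times:
  Job (p=3,w=3): C=3, w*C=3*3=9
  Job (p=7,w=3): C=10, w*C=3*10=30
  Job (p=10,w=2): C=20, w*C=2*20=40
Total weighted completion time = 79

79


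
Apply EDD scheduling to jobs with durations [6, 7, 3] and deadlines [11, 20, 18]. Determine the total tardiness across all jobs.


Sort by due date (EDD order): [(6, 11), (3, 18), (7, 20)]
Compute completion times and tardiness:
  Job 1: p=6, d=11, C=6, tardiness=max(0,6-11)=0
  Job 2: p=3, d=18, C=9, tardiness=max(0,9-18)=0
  Job 3: p=7, d=20, C=16, tardiness=max(0,16-20)=0
Total tardiness = 0

0


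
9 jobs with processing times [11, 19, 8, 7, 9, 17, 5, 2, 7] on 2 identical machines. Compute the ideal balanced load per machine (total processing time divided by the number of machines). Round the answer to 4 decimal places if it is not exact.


Total processing time = 11 + 19 + 8 + 7 + 9 + 17 + 5 + 2 + 7 = 85
Number of machines = 2
Ideal balanced load = 85 / 2 = 42.5

42.5


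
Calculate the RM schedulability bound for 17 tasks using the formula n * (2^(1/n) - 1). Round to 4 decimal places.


Compute 2^(1/17) = 1.0416160107
Subtract 1: 1.0416160107 - 1 = 0.0416160107
Multiply by n: 17 * 0.0416160107 = 0.7074721819
Round to 4 dp: 0.7075

0.7075


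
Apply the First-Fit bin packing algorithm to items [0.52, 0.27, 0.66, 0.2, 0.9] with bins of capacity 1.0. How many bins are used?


Place items sequentially using First-Fit:
  Item 0.52 -> new Bin 1
  Item 0.27 -> Bin 1 (now 0.79)
  Item 0.66 -> new Bin 2
  Item 0.2 -> Bin 1 (now 0.99)
  Item 0.9 -> new Bin 3
Total bins used = 3

3


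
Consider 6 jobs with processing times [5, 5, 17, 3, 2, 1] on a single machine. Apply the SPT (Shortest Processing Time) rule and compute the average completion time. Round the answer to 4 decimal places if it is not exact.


Sort jobs by processing time (SPT order): [1, 2, 3, 5, 5, 17]
Compute completion times sequentially:
  Job 1: processing = 1, completes at 1
  Job 2: processing = 2, completes at 3
  Job 3: processing = 3, completes at 6
  Job 4: processing = 5, completes at 11
  Job 5: processing = 5, completes at 16
  Job 6: processing = 17, completes at 33
Sum of completion times = 70
Average completion time = 70/6 = 11.6667

11.6667


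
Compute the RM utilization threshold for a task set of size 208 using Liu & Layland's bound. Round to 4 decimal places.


Compute 2^(1/208) = 1.0033379971
Subtract 1: 1.0033379971 - 1 = 0.0033379971
Multiply by n: 208 * 0.0033379971 = 0.6943033968
Round to 4 dp: 0.6943

0.6943


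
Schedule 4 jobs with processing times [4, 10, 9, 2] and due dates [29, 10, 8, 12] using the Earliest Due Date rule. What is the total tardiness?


Sort by due date (EDD order): [(9, 8), (10, 10), (2, 12), (4, 29)]
Compute completion times and tardiness:
  Job 1: p=9, d=8, C=9, tardiness=max(0,9-8)=1
  Job 2: p=10, d=10, C=19, tardiness=max(0,19-10)=9
  Job 3: p=2, d=12, C=21, tardiness=max(0,21-12)=9
  Job 4: p=4, d=29, C=25, tardiness=max(0,25-29)=0
Total tardiness = 19

19


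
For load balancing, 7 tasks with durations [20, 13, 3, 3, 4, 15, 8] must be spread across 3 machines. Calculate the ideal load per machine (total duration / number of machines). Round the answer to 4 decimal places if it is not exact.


Total processing time = 20 + 13 + 3 + 3 + 4 + 15 + 8 = 66
Number of machines = 3
Ideal balanced load = 66 / 3 = 22.0

22.0


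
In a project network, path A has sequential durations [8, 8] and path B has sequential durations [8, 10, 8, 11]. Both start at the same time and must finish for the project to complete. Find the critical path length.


Path A total = 8 + 8 = 16
Path B total = 8 + 10 + 8 + 11 = 37
Critical path = longest path = max(16, 37) = 37

37


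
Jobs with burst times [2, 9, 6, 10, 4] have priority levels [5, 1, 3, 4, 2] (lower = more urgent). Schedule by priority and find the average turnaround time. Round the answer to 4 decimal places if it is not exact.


Sort by priority (ascending = highest first):
Order: [(1, 9), (2, 4), (3, 6), (4, 10), (5, 2)]
Completion times:
  Priority 1, burst=9, C=9
  Priority 2, burst=4, C=13
  Priority 3, burst=6, C=19
  Priority 4, burst=10, C=29
  Priority 5, burst=2, C=31
Average turnaround = 101/5 = 20.2

20.2


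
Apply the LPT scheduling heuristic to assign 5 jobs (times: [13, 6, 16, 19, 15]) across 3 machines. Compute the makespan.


Sort jobs in decreasing order (LPT): [19, 16, 15, 13, 6]
Assign each job to the least loaded machine:
  Machine 1: jobs [19], load = 19
  Machine 2: jobs [16, 6], load = 22
  Machine 3: jobs [15, 13], load = 28
Makespan = max load = 28

28


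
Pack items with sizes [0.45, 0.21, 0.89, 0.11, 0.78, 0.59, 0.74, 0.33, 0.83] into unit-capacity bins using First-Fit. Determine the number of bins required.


Place items sequentially using First-Fit:
  Item 0.45 -> new Bin 1
  Item 0.21 -> Bin 1 (now 0.66)
  Item 0.89 -> new Bin 2
  Item 0.11 -> Bin 1 (now 0.77)
  Item 0.78 -> new Bin 3
  Item 0.59 -> new Bin 4
  Item 0.74 -> new Bin 5
  Item 0.33 -> Bin 4 (now 0.92)
  Item 0.83 -> new Bin 6
Total bins used = 6

6


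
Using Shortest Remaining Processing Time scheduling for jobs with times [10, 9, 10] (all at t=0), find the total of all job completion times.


Since all jobs arrive at t=0, SRPT equals SPT ordering.
SPT order: [9, 10, 10]
Completion times:
  Job 1: p=9, C=9
  Job 2: p=10, C=19
  Job 3: p=10, C=29
Total completion time = 9 + 19 + 29 = 57

57


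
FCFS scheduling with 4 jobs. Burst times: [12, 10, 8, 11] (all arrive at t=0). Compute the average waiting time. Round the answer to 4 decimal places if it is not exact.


FCFS order (as given): [12, 10, 8, 11]
Waiting times:
  Job 1: wait = 0
  Job 2: wait = 12
  Job 3: wait = 22
  Job 4: wait = 30
Sum of waiting times = 64
Average waiting time = 64/4 = 16.0

16.0


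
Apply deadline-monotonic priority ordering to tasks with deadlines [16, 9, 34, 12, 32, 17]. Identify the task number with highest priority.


Sort tasks by relative deadline (ascending):
  Task 2: deadline = 9
  Task 4: deadline = 12
  Task 1: deadline = 16
  Task 6: deadline = 17
  Task 5: deadline = 32
  Task 3: deadline = 34
Priority order (highest first): [2, 4, 1, 6, 5, 3]
Highest priority task = 2

2


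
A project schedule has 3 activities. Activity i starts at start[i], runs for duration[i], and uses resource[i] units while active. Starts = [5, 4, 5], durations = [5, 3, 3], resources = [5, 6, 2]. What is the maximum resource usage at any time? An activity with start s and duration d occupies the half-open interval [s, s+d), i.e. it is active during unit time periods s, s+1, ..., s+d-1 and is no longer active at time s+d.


Each activity i is active on [start_i, start_i + duration_i).
Compute total resource usage per time slot:
  t=0: active resources = [], total = 0
  t=1: active resources = [], total = 0
  t=2: active resources = [], total = 0
  t=3: active resources = [], total = 0
  t=4: active resources = [6], total = 6
  t=5: active resources = [5, 6, 2], total = 13
  t=6: active resources = [5, 6, 2], total = 13
  t=7: active resources = [5, 2], total = 7
  t=8: active resources = [5], total = 5
  t=9: active resources = [5], total = 5
Peak resource demand = 13

13


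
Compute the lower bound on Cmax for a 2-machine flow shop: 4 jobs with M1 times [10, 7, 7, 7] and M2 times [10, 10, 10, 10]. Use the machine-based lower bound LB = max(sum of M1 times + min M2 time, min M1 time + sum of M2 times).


LB1 = sum(M1 times) + min(M2 times) = 31 + 10 = 41
LB2 = min(M1 times) + sum(M2 times) = 7 + 40 = 47
Lower bound = max(LB1, LB2) = max(41, 47) = 47

47
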